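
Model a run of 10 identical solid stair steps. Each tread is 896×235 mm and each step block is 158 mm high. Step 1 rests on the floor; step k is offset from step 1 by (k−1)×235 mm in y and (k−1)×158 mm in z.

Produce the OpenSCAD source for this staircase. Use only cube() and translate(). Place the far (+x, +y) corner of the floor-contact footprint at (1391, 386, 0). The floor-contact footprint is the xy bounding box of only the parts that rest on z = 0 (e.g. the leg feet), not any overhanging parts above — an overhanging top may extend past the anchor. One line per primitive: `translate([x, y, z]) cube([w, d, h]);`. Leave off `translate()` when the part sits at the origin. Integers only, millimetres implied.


translate([495, 151, 0]) cube([896, 235, 158]);
translate([495, 386, 158]) cube([896, 235, 158]);
translate([495, 621, 316]) cube([896, 235, 158]);
translate([495, 856, 474]) cube([896, 235, 158]);
translate([495, 1091, 632]) cube([896, 235, 158]);
translate([495, 1326, 790]) cube([896, 235, 158]);
translate([495, 1561, 948]) cube([896, 235, 158]);
translate([495, 1796, 1106]) cube([896, 235, 158]);
translate([495, 2031, 1264]) cube([896, 235, 158]);
translate([495, 2266, 1422]) cube([896, 235, 158]);


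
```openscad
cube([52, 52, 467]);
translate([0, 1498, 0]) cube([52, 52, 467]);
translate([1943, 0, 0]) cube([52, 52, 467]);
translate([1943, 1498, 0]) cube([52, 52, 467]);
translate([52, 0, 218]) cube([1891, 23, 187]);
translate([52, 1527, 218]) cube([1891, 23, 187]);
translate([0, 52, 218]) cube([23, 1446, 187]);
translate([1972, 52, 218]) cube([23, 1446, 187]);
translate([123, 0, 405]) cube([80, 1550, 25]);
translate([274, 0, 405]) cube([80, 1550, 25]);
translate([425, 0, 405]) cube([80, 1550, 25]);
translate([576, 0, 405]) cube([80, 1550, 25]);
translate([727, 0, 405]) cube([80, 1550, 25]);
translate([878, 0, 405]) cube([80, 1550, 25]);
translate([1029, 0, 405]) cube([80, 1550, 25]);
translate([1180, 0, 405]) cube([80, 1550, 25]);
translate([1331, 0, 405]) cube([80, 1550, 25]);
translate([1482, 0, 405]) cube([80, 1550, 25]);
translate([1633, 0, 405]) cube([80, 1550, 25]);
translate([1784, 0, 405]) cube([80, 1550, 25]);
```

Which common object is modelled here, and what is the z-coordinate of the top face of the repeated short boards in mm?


A bed frame. The slat-top height is 430 mm.

Four posts, four rails, and a row of slats — a bed frame. Slats sit on the rails at z = 218 + 187 = 405; with slat thickness 25, the top is 430 mm.


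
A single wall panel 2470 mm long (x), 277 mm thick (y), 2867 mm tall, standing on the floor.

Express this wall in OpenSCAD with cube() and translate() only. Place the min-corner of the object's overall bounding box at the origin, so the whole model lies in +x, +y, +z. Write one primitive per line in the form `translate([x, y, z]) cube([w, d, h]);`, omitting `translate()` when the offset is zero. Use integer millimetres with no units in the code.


cube([2470, 277, 2867]);


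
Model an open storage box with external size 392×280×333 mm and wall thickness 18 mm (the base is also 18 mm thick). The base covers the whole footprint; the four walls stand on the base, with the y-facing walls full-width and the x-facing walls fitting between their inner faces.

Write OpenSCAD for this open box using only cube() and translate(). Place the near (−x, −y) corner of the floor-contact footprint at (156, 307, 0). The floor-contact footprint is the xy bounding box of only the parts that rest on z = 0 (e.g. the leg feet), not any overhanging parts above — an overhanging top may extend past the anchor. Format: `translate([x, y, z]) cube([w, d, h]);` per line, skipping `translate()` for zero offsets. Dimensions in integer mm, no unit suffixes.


translate([156, 307, 0]) cube([392, 280, 18]);
translate([156, 307, 18]) cube([392, 18, 315]);
translate([156, 569, 18]) cube([392, 18, 315]);
translate([156, 325, 18]) cube([18, 244, 315]);
translate([530, 325, 18]) cube([18, 244, 315]);


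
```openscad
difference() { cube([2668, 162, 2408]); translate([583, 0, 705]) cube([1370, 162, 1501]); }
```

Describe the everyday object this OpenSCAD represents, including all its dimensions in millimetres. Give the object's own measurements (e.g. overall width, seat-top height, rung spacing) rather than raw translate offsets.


A wall 2668 mm long (x), 162 mm thick (y), 2408 mm tall, with a rectangular window opening cut through it. The opening is 1370 mm wide and 1501 mm tall; its sill is at z = 705 mm and its near (−x) edge is 583 mm from the wall's −x end. The opening passes through the full wall thickness.


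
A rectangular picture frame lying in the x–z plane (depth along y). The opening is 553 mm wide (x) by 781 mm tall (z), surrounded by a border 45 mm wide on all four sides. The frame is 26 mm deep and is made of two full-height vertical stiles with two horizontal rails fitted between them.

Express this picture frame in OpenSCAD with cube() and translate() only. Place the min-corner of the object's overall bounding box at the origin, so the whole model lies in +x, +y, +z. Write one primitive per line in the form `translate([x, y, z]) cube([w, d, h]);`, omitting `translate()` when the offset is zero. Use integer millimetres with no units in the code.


cube([45, 26, 871]);
translate([598, 0, 0]) cube([45, 26, 871]);
translate([45, 0, 0]) cube([553, 26, 45]);
translate([45, 0, 826]) cube([553, 26, 45]);


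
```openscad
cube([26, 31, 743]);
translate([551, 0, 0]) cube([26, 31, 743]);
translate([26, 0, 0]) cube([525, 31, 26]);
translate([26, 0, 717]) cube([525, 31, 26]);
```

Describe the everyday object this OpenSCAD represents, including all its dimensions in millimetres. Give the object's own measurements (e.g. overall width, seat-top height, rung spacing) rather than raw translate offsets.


A rectangular picture frame lying in the x–z plane (depth along y). The opening is 525 mm wide (x) by 691 mm tall (z), surrounded by a border 26 mm wide on all four sides. The frame is 31 mm deep and is made of two full-height vertical stiles with two horizontal rails fitted between them.


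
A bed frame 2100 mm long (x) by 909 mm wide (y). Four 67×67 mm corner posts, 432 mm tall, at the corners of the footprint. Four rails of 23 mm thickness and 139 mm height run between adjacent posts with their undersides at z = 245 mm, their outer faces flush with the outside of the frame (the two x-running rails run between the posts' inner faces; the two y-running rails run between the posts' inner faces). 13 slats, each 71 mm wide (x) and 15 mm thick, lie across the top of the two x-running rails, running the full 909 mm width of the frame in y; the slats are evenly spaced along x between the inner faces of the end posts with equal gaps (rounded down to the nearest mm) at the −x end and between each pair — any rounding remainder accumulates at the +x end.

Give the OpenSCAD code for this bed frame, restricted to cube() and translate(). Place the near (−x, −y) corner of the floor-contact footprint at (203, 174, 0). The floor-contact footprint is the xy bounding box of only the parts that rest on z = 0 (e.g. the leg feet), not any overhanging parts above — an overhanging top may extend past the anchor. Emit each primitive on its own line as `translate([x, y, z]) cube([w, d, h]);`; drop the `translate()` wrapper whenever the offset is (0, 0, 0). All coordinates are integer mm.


translate([203, 174, 0]) cube([67, 67, 432]);
translate([203, 1016, 0]) cube([67, 67, 432]);
translate([2236, 174, 0]) cube([67, 67, 432]);
translate([2236, 1016, 0]) cube([67, 67, 432]);
translate([270, 174, 245]) cube([1966, 23, 139]);
translate([270, 1060, 245]) cube([1966, 23, 139]);
translate([203, 241, 245]) cube([23, 775, 139]);
translate([2280, 241, 245]) cube([23, 775, 139]);
translate([344, 174, 384]) cube([71, 909, 15]);
translate([489, 174, 384]) cube([71, 909, 15]);
translate([634, 174, 384]) cube([71, 909, 15]);
translate([779, 174, 384]) cube([71, 909, 15]);
translate([924, 174, 384]) cube([71, 909, 15]);
translate([1069, 174, 384]) cube([71, 909, 15]);
translate([1214, 174, 384]) cube([71, 909, 15]);
translate([1359, 174, 384]) cube([71, 909, 15]);
translate([1504, 174, 384]) cube([71, 909, 15]);
translate([1649, 174, 384]) cube([71, 909, 15]);
translate([1794, 174, 384]) cube([71, 909, 15]);
translate([1939, 174, 384]) cube([71, 909, 15]);
translate([2084, 174, 384]) cube([71, 909, 15]);


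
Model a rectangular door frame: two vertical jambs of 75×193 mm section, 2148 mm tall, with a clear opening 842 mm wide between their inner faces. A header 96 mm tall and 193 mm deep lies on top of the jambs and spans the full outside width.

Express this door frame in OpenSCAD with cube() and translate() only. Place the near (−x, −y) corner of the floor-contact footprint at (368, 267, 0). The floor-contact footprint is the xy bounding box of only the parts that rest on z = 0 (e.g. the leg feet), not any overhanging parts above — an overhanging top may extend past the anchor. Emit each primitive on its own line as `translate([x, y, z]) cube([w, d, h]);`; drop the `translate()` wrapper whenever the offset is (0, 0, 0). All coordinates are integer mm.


translate([368, 267, 0]) cube([75, 193, 2148]);
translate([1285, 267, 0]) cube([75, 193, 2148]);
translate([368, 267, 2148]) cube([992, 193, 96]);


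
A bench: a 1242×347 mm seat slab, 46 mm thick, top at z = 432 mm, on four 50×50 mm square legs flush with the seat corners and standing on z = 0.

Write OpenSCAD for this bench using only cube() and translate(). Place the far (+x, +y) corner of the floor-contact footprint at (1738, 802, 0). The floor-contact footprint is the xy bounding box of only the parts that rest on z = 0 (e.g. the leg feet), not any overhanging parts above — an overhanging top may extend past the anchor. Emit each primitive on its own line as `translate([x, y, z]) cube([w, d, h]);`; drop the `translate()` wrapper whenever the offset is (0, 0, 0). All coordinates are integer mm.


translate([496, 455, 386]) cube([1242, 347, 46]);
translate([496, 455, 0]) cube([50, 50, 386]);
translate([496, 752, 0]) cube([50, 50, 386]);
translate([1688, 455, 0]) cube([50, 50, 386]);
translate([1688, 752, 0]) cube([50, 50, 386]);


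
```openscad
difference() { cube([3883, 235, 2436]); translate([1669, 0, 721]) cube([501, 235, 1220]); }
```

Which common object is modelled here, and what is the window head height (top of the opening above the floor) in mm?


A wall with a window opening. The window head height is 1941 mm.

A wall with a rectangular opening subtracted — a window. Sill at z = 721, opening 1220 mm tall, so the head is at 721 + 1220 = 1941 mm.


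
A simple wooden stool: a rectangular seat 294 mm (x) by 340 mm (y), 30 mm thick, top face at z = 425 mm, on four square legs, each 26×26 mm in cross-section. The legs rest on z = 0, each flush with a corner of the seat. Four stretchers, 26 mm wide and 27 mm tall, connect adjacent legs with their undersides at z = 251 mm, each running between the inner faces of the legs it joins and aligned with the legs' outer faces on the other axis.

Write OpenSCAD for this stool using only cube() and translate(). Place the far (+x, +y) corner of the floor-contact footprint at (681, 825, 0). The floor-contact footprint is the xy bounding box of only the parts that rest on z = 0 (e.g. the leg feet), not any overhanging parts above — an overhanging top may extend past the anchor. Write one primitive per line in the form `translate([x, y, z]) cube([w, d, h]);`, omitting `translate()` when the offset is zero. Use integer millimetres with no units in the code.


translate([387, 485, 395]) cube([294, 340, 30]);
translate([387, 485, 0]) cube([26, 26, 395]);
translate([655, 485, 0]) cube([26, 26, 395]);
translate([387, 799, 0]) cube([26, 26, 395]);
translate([655, 799, 0]) cube([26, 26, 395]);
translate([413, 485, 251]) cube([242, 26, 27]);
translate([413, 799, 251]) cube([242, 26, 27]);
translate([387, 511, 251]) cube([26, 288, 27]);
translate([655, 511, 251]) cube([26, 288, 27]);


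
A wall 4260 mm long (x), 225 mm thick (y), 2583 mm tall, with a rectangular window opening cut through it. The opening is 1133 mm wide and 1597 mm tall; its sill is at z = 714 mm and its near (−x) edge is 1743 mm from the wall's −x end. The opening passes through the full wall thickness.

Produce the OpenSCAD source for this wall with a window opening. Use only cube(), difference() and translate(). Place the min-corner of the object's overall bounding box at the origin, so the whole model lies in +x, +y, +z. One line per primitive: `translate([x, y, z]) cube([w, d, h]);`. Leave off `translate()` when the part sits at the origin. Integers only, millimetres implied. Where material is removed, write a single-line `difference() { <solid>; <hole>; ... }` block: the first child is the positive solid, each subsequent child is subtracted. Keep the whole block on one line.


difference() { cube([4260, 225, 2583]); translate([1743, 0, 714]) cube([1133, 225, 1597]); }


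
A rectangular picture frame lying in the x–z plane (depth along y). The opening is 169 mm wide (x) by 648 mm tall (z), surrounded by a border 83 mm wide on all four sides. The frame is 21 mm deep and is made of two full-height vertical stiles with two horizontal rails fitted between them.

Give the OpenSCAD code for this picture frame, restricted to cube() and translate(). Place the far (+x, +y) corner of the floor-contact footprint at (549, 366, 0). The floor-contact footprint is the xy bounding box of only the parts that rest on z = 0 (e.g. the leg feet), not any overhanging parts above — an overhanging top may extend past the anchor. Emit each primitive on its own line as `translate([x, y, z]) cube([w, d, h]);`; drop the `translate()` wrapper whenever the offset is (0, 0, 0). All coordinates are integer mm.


translate([214, 345, 0]) cube([83, 21, 814]);
translate([466, 345, 0]) cube([83, 21, 814]);
translate([297, 345, 0]) cube([169, 21, 83]);
translate([297, 345, 731]) cube([169, 21, 83]);


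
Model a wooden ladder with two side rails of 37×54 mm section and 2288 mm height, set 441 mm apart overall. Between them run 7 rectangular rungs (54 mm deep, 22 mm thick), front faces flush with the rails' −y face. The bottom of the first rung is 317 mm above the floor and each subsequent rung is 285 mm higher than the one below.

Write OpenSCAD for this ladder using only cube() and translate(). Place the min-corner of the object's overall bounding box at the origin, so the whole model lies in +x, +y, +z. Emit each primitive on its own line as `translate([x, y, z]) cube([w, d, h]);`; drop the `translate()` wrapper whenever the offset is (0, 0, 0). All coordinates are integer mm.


// rung span = 441 - 2*37 = 367
// rung[k] z = 317 + k*285
cube([37, 54, 2288]);
translate([404, 0, 0]) cube([37, 54, 2288]);
translate([37, 0, 317]) cube([367, 54, 22]);
translate([37, 0, 602]) cube([367, 54, 22]);
translate([37, 0, 887]) cube([367, 54, 22]);
translate([37, 0, 1172]) cube([367, 54, 22]);
translate([37, 0, 1457]) cube([367, 54, 22]);
translate([37, 0, 1742]) cube([367, 54, 22]);
translate([37, 0, 2027]) cube([367, 54, 22]);


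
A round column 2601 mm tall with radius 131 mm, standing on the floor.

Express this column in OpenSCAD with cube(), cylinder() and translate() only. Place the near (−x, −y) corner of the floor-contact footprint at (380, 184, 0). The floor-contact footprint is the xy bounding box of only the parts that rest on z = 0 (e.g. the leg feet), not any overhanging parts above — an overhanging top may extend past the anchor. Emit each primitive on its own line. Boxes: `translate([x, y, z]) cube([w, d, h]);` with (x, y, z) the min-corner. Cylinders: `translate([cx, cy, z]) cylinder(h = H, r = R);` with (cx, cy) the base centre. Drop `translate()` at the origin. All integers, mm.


translate([511, 315, 0]) cylinder(h = 2601, r = 131);


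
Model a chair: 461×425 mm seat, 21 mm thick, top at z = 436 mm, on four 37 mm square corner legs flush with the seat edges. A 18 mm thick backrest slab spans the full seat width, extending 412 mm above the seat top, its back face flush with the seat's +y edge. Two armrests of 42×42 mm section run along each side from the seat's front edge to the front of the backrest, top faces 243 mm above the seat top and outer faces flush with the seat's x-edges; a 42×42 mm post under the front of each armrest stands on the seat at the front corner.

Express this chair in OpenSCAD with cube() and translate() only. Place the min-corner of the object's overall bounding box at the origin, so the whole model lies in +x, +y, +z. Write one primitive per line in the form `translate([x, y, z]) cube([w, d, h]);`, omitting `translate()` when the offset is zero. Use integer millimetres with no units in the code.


translate([0, 0, 415]) cube([461, 425, 21]);
cube([37, 37, 415]);
translate([424, 0, 0]) cube([37, 37, 415]);
translate([0, 388, 0]) cube([37, 37, 415]);
translate([424, 388, 0]) cube([37, 37, 415]);
translate([0, 407, 436]) cube([461, 18, 412]);
translate([0, 0, 637]) cube([42, 407, 42]);
translate([419, 0, 637]) cube([42, 407, 42]);
translate([0, 0, 436]) cube([42, 42, 201]);
translate([419, 0, 436]) cube([42, 42, 201]);


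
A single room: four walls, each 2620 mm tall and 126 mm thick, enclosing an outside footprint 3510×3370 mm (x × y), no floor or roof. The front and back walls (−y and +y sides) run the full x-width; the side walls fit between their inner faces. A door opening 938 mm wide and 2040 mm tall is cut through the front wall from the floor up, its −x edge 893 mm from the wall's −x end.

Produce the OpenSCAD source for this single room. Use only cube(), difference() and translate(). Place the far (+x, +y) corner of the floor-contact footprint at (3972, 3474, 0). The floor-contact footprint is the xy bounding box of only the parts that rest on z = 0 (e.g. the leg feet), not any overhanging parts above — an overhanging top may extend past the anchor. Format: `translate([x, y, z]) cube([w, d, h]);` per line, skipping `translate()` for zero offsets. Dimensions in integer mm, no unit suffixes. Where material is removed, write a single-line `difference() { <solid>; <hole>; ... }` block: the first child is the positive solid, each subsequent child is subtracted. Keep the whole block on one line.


difference() { translate([462, 104, 0]) cube([3510, 126, 2620]); translate([1355, 104, 0]) cube([938, 126, 2040]); }
translate([462, 3348, 0]) cube([3510, 126, 2620]);
translate([462, 230, 0]) cube([126, 3118, 2620]);
translate([3846, 230, 0]) cube([126, 3118, 2620]);


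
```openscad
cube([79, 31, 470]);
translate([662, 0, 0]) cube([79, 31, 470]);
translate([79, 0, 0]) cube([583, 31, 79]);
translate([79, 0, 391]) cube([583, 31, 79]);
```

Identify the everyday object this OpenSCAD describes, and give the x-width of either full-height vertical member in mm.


A picture frame. The border width is 79 mm.

Four thin pieces enclosing a rectangular opening — a picture frame. The two full-height stiles are 470 mm tall; the top rail sits at z = 391 and is 79 mm tall, so the border above the opening is 470 − 391 = 79 mm, matching the stile x-width.


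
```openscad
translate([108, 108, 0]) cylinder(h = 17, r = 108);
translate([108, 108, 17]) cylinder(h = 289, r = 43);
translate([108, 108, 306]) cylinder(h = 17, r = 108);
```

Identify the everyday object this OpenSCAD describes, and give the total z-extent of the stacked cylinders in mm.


A spool. The overall height is 323 mm.

Three coaxial cylinders, large–small–large — a spool. Two 17 mm flanges and a 289 mm core give 17 + 289 + 17 = 323 mm.


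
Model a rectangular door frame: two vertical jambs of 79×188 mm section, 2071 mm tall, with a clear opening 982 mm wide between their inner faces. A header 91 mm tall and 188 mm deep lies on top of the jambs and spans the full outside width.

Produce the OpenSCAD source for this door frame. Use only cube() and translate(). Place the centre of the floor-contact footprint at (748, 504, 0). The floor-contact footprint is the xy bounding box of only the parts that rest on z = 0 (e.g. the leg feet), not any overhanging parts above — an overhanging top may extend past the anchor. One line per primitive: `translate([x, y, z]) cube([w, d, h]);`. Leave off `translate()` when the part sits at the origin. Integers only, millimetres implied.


translate([178, 410, 0]) cube([79, 188, 2071]);
translate([1239, 410, 0]) cube([79, 188, 2071]);
translate([178, 410, 2071]) cube([1140, 188, 91]);


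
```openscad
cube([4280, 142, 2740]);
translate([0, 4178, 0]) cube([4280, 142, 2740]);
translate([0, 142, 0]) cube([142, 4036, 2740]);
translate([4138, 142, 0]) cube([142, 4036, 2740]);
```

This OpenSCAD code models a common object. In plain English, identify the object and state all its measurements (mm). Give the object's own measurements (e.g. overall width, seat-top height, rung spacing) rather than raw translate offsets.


The wall frame of a small rectangular building: four walls, each 2740 mm tall and 142 mm thick, enclosing a footprint 4280 mm (x) by 4320 mm (y) outside-to-outside, with no floor or roof. The front and back walls (the −y and +y sides) span the full width; the two side walls fit between them.


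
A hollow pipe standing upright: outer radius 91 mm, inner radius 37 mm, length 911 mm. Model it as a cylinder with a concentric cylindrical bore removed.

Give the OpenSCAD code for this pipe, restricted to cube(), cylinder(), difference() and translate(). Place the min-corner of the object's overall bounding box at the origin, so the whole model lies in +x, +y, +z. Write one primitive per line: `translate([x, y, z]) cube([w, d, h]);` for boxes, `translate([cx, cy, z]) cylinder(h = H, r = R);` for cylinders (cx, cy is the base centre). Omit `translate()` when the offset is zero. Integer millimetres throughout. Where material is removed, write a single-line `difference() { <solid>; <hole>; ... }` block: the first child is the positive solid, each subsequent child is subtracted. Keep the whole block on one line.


difference() { translate([91, 91, 0]) cylinder(h = 911, r = 91); translate([91, 91, 0]) cylinder(h = 911, r = 37); }


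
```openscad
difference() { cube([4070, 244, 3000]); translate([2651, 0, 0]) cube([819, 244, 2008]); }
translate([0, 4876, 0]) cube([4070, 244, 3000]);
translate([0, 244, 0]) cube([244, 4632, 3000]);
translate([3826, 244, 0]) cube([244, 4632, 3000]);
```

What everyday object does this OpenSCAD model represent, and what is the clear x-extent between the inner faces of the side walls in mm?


A single room. The interior width is 3582 mm.

Four walls enclosing a rectangle with a door in the front wall — a room. Outside width 4070 minus two 244 mm walls gives 3582 mm.


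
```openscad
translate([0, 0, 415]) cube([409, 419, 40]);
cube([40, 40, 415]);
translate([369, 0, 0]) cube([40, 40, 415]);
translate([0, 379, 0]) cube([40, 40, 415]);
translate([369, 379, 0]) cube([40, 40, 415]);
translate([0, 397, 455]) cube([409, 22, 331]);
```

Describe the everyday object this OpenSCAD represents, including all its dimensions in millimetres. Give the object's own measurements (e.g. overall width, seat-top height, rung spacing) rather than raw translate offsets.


A chair. The seat is a 409×419×40 mm slab with its top at z = 455 mm, on four 40×40 mm corner legs (flush with the seat edges, standing on z = 0). A flat backrest 22 mm thick, 331 mm tall, spans the full seat width and rises from the seat top along its +y edge, rear face flush with the rear of the seat.


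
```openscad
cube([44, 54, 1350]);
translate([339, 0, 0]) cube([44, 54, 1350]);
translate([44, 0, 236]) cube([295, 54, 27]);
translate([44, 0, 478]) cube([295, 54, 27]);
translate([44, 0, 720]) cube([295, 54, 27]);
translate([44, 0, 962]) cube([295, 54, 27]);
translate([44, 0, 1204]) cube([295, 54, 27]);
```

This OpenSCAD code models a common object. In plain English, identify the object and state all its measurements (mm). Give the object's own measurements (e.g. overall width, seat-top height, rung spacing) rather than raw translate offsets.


A straight ladder. Two 44×54 mm vertical rails, 1350 mm tall, stand 383 mm apart (outside-to-outside) with their front faces coplanar on the −y side. 5 rungs, each 54 mm deep and 27 mm tall, span between the inner faces of the rails, front faces flush with the rails. The lowest rung's underside is at z = 236 mm and rungs are spaced 242 mm apart (underside to underside).


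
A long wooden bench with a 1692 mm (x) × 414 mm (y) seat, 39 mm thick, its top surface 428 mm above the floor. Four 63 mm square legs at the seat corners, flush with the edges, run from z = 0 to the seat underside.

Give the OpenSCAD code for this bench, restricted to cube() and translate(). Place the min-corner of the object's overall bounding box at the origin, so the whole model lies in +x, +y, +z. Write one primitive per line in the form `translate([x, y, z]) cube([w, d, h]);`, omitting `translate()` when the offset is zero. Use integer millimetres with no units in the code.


translate([0, 0, 389]) cube([1692, 414, 39]);
cube([63, 63, 389]);
translate([0, 351, 0]) cube([63, 63, 389]);
translate([1629, 0, 0]) cube([63, 63, 389]);
translate([1629, 351, 0]) cube([63, 63, 389]);


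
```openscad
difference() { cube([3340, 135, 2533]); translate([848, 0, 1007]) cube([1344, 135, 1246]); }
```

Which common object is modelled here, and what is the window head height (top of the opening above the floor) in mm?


A wall with a window opening. The window head height is 2253 mm.

A wall with a rectangular opening subtracted — a window. Sill at z = 1007, opening 1246 mm tall, so the head is at 1007 + 1246 = 2253 mm.


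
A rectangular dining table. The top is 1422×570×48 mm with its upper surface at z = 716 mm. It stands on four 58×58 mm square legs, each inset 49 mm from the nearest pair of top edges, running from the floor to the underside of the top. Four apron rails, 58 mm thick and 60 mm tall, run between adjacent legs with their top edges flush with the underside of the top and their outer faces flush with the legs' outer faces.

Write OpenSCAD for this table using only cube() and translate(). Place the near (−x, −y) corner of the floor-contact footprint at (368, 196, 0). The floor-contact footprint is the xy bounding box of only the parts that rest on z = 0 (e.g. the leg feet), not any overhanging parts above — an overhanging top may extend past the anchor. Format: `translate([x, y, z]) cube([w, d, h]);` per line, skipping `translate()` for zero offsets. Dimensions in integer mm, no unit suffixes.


translate([319, 147, 668]) cube([1422, 570, 48]);
translate([368, 196, 0]) cube([58, 58, 668]);
translate([1634, 196, 0]) cube([58, 58, 668]);
translate([368, 610, 0]) cube([58, 58, 668]);
translate([1634, 610, 0]) cube([58, 58, 668]);
translate([426, 196, 608]) cube([1208, 58, 60]);
translate([426, 610, 608]) cube([1208, 58, 60]);
translate([368, 254, 608]) cube([58, 356, 60]);
translate([1634, 254, 608]) cube([58, 356, 60]);


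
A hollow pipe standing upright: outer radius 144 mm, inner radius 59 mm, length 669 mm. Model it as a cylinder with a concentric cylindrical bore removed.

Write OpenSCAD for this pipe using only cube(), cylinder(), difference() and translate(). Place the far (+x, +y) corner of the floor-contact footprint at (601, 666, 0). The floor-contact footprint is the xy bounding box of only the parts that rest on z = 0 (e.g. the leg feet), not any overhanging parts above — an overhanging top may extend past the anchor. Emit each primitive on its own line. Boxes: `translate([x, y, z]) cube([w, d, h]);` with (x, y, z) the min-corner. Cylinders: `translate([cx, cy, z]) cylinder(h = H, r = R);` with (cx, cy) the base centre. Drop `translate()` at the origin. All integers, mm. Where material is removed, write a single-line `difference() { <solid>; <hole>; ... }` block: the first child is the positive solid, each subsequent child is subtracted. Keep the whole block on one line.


difference() { translate([457, 522, 0]) cylinder(h = 669, r = 144); translate([457, 522, 0]) cylinder(h = 669, r = 59); }


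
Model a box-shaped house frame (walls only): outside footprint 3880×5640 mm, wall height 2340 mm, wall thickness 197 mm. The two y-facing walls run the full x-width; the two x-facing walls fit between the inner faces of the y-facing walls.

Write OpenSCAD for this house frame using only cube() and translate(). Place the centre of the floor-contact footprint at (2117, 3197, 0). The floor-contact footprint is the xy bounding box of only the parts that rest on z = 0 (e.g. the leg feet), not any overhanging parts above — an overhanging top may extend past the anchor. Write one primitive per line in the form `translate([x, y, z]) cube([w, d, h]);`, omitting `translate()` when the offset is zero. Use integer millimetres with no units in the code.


translate([177, 377, 0]) cube([3880, 197, 2340]);
translate([177, 5820, 0]) cube([3880, 197, 2340]);
translate([177, 574, 0]) cube([197, 5246, 2340]);
translate([3860, 574, 0]) cube([197, 5246, 2340]);


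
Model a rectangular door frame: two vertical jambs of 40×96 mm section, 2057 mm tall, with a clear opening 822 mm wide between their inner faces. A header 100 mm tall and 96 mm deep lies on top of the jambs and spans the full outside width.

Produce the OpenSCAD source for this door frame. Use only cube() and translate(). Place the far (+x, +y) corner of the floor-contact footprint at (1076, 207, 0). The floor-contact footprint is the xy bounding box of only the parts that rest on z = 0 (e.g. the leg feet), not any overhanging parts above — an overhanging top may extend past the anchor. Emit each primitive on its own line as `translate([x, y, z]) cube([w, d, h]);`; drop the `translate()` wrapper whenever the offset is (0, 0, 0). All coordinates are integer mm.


translate([174, 111, 0]) cube([40, 96, 2057]);
translate([1036, 111, 0]) cube([40, 96, 2057]);
translate([174, 111, 2057]) cube([902, 96, 100]);


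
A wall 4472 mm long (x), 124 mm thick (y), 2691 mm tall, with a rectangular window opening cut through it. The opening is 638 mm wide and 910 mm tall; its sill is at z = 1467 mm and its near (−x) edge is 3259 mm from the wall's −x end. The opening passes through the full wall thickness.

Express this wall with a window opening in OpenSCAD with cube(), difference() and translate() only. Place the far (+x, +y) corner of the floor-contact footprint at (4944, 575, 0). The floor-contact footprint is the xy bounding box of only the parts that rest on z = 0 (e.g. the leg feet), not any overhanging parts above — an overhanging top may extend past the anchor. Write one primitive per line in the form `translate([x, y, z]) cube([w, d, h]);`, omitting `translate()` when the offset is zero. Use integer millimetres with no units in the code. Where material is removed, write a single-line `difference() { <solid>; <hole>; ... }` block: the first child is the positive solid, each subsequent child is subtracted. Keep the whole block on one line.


difference() { translate([472, 451, 0]) cube([4472, 124, 2691]); translate([3731, 451, 1467]) cube([638, 124, 910]); }


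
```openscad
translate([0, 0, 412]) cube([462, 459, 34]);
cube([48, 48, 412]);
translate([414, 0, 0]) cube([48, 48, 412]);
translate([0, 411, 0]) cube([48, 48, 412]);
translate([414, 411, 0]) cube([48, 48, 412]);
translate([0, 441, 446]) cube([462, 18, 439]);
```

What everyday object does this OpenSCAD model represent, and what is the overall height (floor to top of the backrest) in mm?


A chair. The overall height is 885 mm.

A slab on four corner posts with a tall panel at the back — a chair. The seat slab sits at z = 412 with thickness 34, and the 439 mm backrest starts at the seat top, so the overall height is 412 + 34 + 439 = 885 mm.


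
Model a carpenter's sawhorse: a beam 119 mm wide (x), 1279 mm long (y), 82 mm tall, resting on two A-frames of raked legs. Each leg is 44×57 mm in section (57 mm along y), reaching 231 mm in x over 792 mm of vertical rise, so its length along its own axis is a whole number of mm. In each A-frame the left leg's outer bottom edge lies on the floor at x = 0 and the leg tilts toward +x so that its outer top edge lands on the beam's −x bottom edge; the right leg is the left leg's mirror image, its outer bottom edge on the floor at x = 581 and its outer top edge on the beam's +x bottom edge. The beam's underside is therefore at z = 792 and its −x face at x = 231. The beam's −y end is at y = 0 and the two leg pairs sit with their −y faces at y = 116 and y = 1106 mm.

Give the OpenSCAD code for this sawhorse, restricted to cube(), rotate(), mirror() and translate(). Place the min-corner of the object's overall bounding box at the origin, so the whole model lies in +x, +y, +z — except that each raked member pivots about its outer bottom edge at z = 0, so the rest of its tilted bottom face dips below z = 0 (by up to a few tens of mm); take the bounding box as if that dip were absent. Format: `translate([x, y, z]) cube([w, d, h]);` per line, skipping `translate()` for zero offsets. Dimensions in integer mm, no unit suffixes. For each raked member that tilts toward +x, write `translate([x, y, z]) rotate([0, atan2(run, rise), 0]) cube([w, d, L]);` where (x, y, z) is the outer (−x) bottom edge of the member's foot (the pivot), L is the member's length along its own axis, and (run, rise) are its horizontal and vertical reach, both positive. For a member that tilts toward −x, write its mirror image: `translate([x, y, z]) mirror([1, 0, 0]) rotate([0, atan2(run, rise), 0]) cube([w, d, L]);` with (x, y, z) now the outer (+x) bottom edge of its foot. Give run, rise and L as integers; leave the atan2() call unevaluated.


translate([231, 0, 792]) cube([119, 1279, 82]);
translate([0, 116, 0]) rotate([0, atan2(231, 792), 0]) cube([44, 57, 825]);
translate([581, 116, 0]) mirror([1, 0, 0]) rotate([0, atan2(231, 792), 0]) cube([44, 57, 825]);
translate([0, 1106, 0]) rotate([0, atan2(231, 792), 0]) cube([44, 57, 825]);
translate([581, 1106, 0]) mirror([1, 0, 0]) rotate([0, atan2(231, 792), 0]) cube([44, 57, 825]);


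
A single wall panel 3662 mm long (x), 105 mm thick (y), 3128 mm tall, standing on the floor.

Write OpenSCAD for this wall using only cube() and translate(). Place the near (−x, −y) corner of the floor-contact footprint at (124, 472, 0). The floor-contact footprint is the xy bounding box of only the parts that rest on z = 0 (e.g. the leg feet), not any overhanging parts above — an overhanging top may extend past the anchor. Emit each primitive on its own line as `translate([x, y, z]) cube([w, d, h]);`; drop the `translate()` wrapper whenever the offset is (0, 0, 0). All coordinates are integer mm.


translate([124, 472, 0]) cube([3662, 105, 3128]);


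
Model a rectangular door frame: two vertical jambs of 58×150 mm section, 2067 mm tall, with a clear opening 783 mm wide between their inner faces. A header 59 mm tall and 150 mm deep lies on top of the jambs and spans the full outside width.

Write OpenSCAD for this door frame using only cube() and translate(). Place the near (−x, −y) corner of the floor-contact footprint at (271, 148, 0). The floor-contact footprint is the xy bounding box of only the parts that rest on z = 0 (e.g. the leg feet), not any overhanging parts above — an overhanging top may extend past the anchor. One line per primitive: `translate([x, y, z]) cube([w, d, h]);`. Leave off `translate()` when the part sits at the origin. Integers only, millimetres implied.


translate([271, 148, 0]) cube([58, 150, 2067]);
translate([1112, 148, 0]) cube([58, 150, 2067]);
translate([271, 148, 2067]) cube([899, 150, 59]);


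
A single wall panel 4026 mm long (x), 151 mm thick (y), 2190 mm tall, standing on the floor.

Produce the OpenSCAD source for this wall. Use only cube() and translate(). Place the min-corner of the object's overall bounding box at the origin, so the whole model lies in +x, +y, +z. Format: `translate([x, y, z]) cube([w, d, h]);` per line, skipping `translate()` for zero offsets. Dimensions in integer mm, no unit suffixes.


cube([4026, 151, 2190]);


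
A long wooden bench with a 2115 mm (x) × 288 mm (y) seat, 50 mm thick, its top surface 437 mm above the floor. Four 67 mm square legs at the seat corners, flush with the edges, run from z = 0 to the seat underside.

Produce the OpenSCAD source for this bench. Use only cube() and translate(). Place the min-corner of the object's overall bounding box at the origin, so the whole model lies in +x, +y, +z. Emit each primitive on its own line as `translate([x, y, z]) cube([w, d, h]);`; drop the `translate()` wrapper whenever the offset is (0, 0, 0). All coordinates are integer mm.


translate([0, 0, 387]) cube([2115, 288, 50]);
cube([67, 67, 387]);
translate([0, 221, 0]) cube([67, 67, 387]);
translate([2048, 0, 0]) cube([67, 67, 387]);
translate([2048, 221, 0]) cube([67, 67, 387]);


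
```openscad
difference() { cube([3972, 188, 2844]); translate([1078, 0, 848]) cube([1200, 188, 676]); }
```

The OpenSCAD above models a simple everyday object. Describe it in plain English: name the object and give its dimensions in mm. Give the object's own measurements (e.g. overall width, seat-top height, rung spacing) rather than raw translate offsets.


A wall 3972 mm long (x), 188 mm thick (y), 2844 mm tall, with a rectangular window opening cut through it. The opening is 1200 mm wide and 676 mm tall; its sill is at z = 848 mm and its near (−x) edge is 1078 mm from the wall's −x end. The opening passes through the full wall thickness.


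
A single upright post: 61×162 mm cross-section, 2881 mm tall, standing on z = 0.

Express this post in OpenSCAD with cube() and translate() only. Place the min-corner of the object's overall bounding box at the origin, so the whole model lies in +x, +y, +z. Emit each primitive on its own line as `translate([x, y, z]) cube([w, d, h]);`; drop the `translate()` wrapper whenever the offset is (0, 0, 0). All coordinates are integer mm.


cube([61, 162, 2881]);


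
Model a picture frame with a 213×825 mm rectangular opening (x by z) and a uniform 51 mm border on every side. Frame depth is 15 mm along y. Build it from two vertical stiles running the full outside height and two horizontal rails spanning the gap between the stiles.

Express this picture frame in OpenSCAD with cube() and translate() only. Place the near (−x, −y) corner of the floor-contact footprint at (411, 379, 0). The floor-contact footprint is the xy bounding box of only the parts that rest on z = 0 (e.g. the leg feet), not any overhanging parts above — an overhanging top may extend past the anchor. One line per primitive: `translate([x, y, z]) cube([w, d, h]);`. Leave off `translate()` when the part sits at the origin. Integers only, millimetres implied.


translate([411, 379, 0]) cube([51, 15, 927]);
translate([675, 379, 0]) cube([51, 15, 927]);
translate([462, 379, 0]) cube([213, 15, 51]);
translate([462, 379, 876]) cube([213, 15, 51]);


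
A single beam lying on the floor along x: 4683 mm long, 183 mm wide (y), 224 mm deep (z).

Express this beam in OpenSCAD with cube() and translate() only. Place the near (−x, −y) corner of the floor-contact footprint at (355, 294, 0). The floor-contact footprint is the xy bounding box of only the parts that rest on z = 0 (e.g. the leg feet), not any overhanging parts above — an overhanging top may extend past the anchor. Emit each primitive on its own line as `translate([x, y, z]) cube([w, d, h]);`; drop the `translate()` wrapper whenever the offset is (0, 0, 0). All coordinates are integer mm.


translate([355, 294, 0]) cube([4683, 183, 224]);


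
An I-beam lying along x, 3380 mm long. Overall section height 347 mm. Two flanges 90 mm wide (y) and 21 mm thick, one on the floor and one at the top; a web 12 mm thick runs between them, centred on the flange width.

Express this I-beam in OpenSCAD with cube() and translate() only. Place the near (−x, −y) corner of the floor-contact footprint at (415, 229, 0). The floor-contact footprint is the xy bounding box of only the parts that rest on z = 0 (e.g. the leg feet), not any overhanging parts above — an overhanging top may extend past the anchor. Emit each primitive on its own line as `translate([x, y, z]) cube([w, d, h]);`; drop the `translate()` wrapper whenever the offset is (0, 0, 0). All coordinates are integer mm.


translate([415, 229, 0]) cube([3380, 90, 21]);
translate([415, 268, 21]) cube([3380, 12, 305]);
translate([415, 229, 326]) cube([3380, 90, 21]);
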